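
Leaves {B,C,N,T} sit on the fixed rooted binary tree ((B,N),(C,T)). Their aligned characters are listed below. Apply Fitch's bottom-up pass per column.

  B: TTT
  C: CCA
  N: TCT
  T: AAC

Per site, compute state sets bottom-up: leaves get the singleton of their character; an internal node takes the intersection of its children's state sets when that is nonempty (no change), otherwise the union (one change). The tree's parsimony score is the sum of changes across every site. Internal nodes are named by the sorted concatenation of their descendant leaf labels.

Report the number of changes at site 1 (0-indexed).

2

BN@0: {T} ∩ {T} = {T} (intersection, +0)
CT@0: {C} ∪ {A} = {A,C} (union, +1)
BCNT@0: {T} ∪ {A,C} = {A,C,T} (union, +1)
BN@1: {T} ∪ {C} = {C,T} (union, +1)
CT@1: {C} ∪ {A} = {A,C} (union, +1)
BCNT@1: {C,T} ∩ {A,C} = {C} (intersection, +0)
BN@2: {T} ∩ {T} = {T} (intersection, +0)
CT@2: {A} ∪ {C} = {A,C} (union, +1)
BCNT@2: {T} ∪ {A,C} = {A,C,T} (union, +1)
per-site changes: [2, 2, 2]; total = 6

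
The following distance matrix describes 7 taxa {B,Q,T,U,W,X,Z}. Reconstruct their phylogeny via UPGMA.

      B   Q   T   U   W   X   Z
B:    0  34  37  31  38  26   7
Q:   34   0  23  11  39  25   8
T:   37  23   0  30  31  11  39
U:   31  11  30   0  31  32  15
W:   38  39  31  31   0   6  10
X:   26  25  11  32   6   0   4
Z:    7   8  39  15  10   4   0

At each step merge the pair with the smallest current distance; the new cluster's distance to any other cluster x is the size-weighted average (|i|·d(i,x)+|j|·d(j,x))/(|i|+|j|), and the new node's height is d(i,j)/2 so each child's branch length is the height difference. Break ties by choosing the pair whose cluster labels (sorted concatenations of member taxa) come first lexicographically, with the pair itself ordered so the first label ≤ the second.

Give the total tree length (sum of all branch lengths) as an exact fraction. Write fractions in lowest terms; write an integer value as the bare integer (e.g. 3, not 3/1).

iteration 1: select X,Z (d=4); attach at lengths (2, 2); label the merged cluster XZ
  updated: d(B,XZ)=33/2, d(Q,XZ)=33/2, d(T,XZ)=25, d(U,XZ)=47/2, d(W,XZ)=8
iteration 2: select W,XZ (d=8); attach at lengths (4, 2); label the merged cluster WXZ
  updated: d(B,WXZ)=71/3, d(Q,WXZ)=24, d(T,WXZ)=27, d(U,WXZ)=26
iteration 3: select Q,U (d=11); attach at lengths (11/2, 11/2); label the merged cluster QU
  updated: d(B,QU)=65/2, d(QU,T)=53/2, d(QU,WXZ)=25
iteration 4: select B,WXZ (d=71/3); attach at lengths (71/6, 47/6); label the merged cluster BWXZ
  updated: d(BWXZ,QU)=215/8, d(BWXZ,T)=59/2
iteration 5: select QU,T (d=53/2); attach at lengths (31/4, 53/4); label the merged cluster QTU
  updated: d(BWXZ,QTU)=111/4
iteration 6: select BWXZ,QTU (d=111/4); attach at lengths (49/24, 5/8); label the merged cluster BQTUWXZ
final tree: ((B:71/6,(W:4,(X:2,Z:2):2):47/6):49/24,((Q:11/2,U:11/2):31/4,T:53/4):5/8)
total length: 193/3

193/3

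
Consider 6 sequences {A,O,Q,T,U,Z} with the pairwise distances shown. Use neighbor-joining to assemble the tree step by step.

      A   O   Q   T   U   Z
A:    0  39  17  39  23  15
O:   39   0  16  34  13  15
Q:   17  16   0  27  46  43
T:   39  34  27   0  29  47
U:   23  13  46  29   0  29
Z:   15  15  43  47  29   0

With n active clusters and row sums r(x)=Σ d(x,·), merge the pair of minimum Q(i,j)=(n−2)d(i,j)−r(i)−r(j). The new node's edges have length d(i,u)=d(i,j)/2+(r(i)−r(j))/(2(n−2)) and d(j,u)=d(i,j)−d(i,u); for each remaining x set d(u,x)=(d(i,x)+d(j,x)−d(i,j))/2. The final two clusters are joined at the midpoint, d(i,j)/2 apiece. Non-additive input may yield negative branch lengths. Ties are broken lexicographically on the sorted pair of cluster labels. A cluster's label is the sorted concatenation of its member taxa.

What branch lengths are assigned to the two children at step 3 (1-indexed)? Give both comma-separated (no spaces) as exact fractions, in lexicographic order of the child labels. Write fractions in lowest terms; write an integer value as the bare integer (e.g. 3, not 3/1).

67/8,57/8

step 1: merge (A,Z) at d=15, Q=-222; branch lengths A→11/2, Z→19/2; new cluster AZ
  updated: d(AZ,O)=39/2, d(AZ,Q)=45/2, d(AZ,T)=71/2, d(AZ,U)=37/2
step 2: merge (Q,T) at d=27, Q=-156; branch lengths Q→67/6, T→95/6; new cluster QT
  updated: d(AZ,QT)=31/2, d(O,QT)=23/2, d(QT,U)=24
step 3: merge (AZ,QT) at d=31/2, Q=-147/2; branch lengths AZ→67/8, QT→57/8; new cluster AQTZ
  updated: d(AQTZ,O)=31/4, d(AQTZ,U)=27/2
step 4: merge (AQTZ,O) at d=31/4, Q=-137/4; branch lengths AQTZ→33/8, O→29/8; new cluster AOQTZ
  updated: d(AOQTZ,U)=75/8
step 5: merge (AOQTZ,U) at d=75/8; branch lengths AOQTZ→75/16, U→75/16; new cluster AOQTUZ
final tree: ((((A:11/2,Z:19/2):67/8,(Q:67/6,T:95/6):57/8):33/8,O:29/8):75/16,U:75/16)
total length: 597/8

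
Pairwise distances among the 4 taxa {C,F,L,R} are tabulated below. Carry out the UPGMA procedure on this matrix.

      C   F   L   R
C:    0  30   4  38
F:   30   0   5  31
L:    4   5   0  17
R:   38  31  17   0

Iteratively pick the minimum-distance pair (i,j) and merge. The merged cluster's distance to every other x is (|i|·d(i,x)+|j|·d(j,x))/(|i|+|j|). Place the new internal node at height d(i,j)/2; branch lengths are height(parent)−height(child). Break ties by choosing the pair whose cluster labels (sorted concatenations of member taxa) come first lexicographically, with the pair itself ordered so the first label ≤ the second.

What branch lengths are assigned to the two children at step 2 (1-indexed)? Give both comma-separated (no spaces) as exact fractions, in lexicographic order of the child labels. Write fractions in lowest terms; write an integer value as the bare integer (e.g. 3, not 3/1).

iteration 1: select C,L (d=4); attach at lengths (2, 2); label the merged cluster CL
  updated: d(CL,F)=35/2, d(CL,R)=55/2
iteration 2: select CL,F (d=35/2); attach at lengths (27/4, 35/4); label the merged cluster CFL
  updated: d(CFL,R)=86/3
iteration 3: select CFL,R (d=86/3); attach at lengths (67/12, 43/3); label the merged cluster CFLR
final tree: (((C:2,L:2):27/4,F:35/4):67/12,R:43/3)
total length: 473/12

27/4,35/4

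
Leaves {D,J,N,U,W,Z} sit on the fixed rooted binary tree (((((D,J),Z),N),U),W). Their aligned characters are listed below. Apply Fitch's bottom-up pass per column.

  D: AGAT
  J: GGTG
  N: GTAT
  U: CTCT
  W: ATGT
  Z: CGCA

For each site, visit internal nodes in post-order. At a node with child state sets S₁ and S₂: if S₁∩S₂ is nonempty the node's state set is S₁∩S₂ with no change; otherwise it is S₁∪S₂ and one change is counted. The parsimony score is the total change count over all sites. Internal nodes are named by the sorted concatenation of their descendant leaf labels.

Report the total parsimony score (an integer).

DJ@0: {A} ∪ {G} = {A,G} (union, +1)
DJZ@0: {A,G} ∪ {C} = {A,C,G} (union, +1)
DJNZ@0: {A,C,G} ∩ {G} = {G} (intersection, +0)
DJNUZ@0: {G} ∪ {C} = {C,G} (union, +1)
DJNUWZ@0: {C,G} ∪ {A} = {A,C,G} (union, +1)
DJ@1: {G} ∩ {G} = {G} (intersection, +0)
DJZ@1: {G} ∩ {G} = {G} (intersection, +0)
DJNZ@1: {G} ∪ {T} = {G,T} (union, +1)
DJNUZ@1: {G,T} ∩ {T} = {T} (intersection, +0)
DJNUWZ@1: {T} ∩ {T} = {T} (intersection, +0)
DJ@2: {A} ∪ {T} = {A,T} (union, +1)
DJZ@2: {A,T} ∪ {C} = {A,C,T} (union, +1)
DJNZ@2: {A,C,T} ∩ {A} = {A} (intersection, +0)
DJNUZ@2: {A} ∪ {C} = {A,C} (union, +1)
DJNUWZ@2: {A,C} ∪ {G} = {A,C,G} (union, +1)
DJ@3: {T} ∪ {G} = {G,T} (union, +1)
DJZ@3: {G,T} ∪ {A} = {A,G,T} (union, +1)
DJNZ@3: {A,G,T} ∩ {T} = {T} (intersection, +0)
DJNUZ@3: {T} ∩ {T} = {T} (intersection, +0)
DJNUWZ@3: {T} ∩ {T} = {T} (intersection, +0)
per-site changes: [4, 1, 4, 2]; total = 11

11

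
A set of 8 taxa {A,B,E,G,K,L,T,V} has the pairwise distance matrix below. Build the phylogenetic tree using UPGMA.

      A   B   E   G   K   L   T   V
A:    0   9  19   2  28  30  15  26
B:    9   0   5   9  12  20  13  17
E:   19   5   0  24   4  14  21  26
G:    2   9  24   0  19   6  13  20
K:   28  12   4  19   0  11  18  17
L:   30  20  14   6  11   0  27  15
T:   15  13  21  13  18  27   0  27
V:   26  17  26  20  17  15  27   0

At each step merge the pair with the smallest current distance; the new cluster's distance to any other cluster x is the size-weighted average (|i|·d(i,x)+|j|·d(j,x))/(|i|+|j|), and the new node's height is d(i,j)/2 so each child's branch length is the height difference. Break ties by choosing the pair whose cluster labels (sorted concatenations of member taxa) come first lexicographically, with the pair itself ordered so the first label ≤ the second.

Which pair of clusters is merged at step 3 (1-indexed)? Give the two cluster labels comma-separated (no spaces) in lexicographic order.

B,EK

step 1: merge (A,G) at d=2; branch lengths A→1, G→1; new cluster AG
  updated: d(AG,B)=9, d(AG,E)=43/2, d(AG,K)=47/2, d(AG,L)=18, d(AG,T)=14, d(AG,V)=23
step 2: merge (E,K) at d=4; branch lengths E→2, K→2; new cluster EK
  updated: d(AG,EK)=45/2, d(B,EK)=17/2, d(EK,L)=25/2, d(EK,T)=39/2, d(EK,V)=43/2
step 3: merge (B,EK) at d=17/2; branch lengths B→17/4, EK→9/4; new cluster BEK
  updated: d(AG,BEK)=18, d(BEK,L)=15, d(BEK,T)=52/3, d(BEK,V)=20
step 4: merge (AG,T) at d=14; branch lengths AG→6, T→7; new cluster AGT
  updated: d(AGT,BEK)=160/9, d(AGT,L)=21, d(AGT,V)=73/3
step 5: merge (BEK,L) at d=15; branch lengths BEK→13/4, L→15/2; new cluster BEKL
  updated: d(AGT,BEKL)=223/12, d(BEKL,V)=75/4
step 6: merge (AGT,BEKL) at d=223/12; branch lengths AGT→55/24, BEKL→43/24; new cluster ABEGKLT
  updated: d(ABEGKLT,V)=148/7
step 7: merge (ABEGKLT,V) at d=148/7; branch lengths ABEGKLT→215/168, V→74/7; new cluster ABEGKLTV
final tree: ((((A:1,G:1):6,T:7):55/24,((B:17/4,(E:2,K:2):9/4):13/4,L:15/2):43/24):215/168,V:74/7)
total length: 8767/168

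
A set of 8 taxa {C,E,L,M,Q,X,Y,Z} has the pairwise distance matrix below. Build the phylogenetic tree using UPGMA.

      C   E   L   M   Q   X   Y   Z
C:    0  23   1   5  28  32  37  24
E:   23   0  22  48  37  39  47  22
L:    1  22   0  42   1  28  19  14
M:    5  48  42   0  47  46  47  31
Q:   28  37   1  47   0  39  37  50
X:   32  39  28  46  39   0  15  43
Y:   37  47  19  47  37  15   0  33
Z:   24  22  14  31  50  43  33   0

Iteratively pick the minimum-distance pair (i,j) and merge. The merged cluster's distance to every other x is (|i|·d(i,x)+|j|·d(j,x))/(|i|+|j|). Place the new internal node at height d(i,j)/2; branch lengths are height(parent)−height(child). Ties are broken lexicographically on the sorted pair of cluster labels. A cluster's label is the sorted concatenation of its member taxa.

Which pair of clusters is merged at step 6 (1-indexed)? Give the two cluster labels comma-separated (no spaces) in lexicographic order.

step 1: merge (C,L) at d=1; branch lengths C→1/2, L→1/2; new cluster CL
  updated: d(CL,E)=45/2, d(CL,M)=47/2, d(CL,Q)=29/2, d(CL,X)=30, d(CL,Y)=28, d(CL,Z)=19
step 2: merge (CL,Q) at d=29/2; branch lengths CL→27/4, Q→29/4; new cluster CLQ
  updated: d(CLQ,E)=82/3, d(CLQ,M)=94/3, d(CLQ,X)=33, d(CLQ,Y)=31, d(CLQ,Z)=88/3
step 3: merge (X,Y) at d=15; branch lengths X→15/2, Y→15/2; new cluster XY
  updated: d(CLQ,XY)=32, d(E,XY)=43, d(M,XY)=93/2, d(XY,Z)=38
step 4: merge (E,Z) at d=22; branch lengths E→11, Z→11; new cluster EZ
  updated: d(CLQ,EZ)=85/3, d(EZ,M)=79/2, d(EZ,XY)=81/2
step 5: merge (CLQ,EZ) at d=85/3; branch lengths CLQ→83/12, EZ→19/6; new cluster CELQZ
  updated: d(CELQZ,M)=173/5, d(CELQZ,XY)=177/5
step 6: merge (CELQZ,M) at d=173/5; branch lengths CELQZ→47/15, M→173/10; new cluster CELMQZ
  updated: d(CELMQZ,XY)=149/4
step 7: merge (CELMQZ,XY) at d=149/4; branch lengths CELMQZ→53/40, XY→89/8; new cluster CELMQXYZ
final tree: (((((C:1/2,L:1/2):27/4,Q:29/4):83/12,(E:11,Z:11):19/6):47/15,M:173/10):53/40,(X:15/2,Y:15/2):89/8)
total length: 2849/30

CELQZ,M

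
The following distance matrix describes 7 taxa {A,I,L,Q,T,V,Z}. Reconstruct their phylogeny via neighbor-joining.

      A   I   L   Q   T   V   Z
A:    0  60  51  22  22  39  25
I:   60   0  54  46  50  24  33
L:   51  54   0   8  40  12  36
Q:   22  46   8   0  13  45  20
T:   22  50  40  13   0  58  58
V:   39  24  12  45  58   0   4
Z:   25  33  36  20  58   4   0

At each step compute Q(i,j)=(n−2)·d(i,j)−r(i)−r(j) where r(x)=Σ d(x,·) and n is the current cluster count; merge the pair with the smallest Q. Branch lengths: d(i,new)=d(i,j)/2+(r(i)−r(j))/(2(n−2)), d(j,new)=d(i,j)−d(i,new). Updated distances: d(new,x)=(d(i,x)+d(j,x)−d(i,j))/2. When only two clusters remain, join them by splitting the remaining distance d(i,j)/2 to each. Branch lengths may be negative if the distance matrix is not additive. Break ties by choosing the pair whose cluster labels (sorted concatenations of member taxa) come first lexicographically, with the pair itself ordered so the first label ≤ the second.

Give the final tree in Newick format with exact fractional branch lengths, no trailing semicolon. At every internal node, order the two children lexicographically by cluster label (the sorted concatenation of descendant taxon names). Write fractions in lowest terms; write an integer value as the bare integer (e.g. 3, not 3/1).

((((((A:44/5,T:66/5):107/16,Q:-3/16):215/24,L:217/24):227/16,I:395/16):29/16,V:-5/4):21/8,Z:21/8)

iteration 1: select A,T (d=22, Q=-350); attach at lengths (44/5, 66/5); label the merged cluster AT
  updated: d(AT,I)=44, d(AT,L)=69/2, d(AT,Q)=13/2, d(AT,V)=75/2, d(AT,Z)=61/2
iteration 2: select AT,Q (d=13/2, Q=-505/2); attach at lengths (107/16, -3/16); label the merged cluster AQT
  updated: d(AQT,I)=167/4, d(AQT,L)=18, d(AQT,V)=38, d(AQT,Z)=22
iteration 3: select AQT,L (d=18, Q=-743/4); attach at lengths (215/24, 217/24); label the merged cluster ALQT
  updated: d(ALQT,I)=311/8, d(ALQT,V)=16, d(ALQT,Z)=20
iteration 4: select ALQT,I (d=311/8, Q=-93); attach at lengths (227/16, 395/16); label the merged cluster AILQT
  updated: d(AILQT,V)=9/16, d(AILQT,Z)=113/16
iteration 5: select AILQT,V (d=9/16, Q=-93/8); attach at lengths (29/16, -5/4); label the merged cluster AILQTV
  updated: d(AILQTV,Z)=21/4
iteration 6: select AILQTV,Z (d=21/4); attach at lengths (21/8, 21/8); label the merged cluster AILQTVZ
final tree: ((((((A:44/5,T:66/5):107/16,Q:-3/16):215/24,L:217/24):227/16,I:395/16):29/16,V:-5/4):21/8,Z:21/8)
total length: 1459/16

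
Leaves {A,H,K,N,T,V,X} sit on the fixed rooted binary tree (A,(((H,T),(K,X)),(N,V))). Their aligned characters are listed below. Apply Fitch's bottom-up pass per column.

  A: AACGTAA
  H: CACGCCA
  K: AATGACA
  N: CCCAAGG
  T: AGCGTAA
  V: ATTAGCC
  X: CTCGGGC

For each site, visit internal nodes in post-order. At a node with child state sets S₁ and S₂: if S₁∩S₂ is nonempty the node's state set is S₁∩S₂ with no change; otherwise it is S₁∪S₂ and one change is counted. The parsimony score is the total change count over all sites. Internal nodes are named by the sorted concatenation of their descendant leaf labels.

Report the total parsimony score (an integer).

22

site 0, node HT: H={C} ∪ T={A} → {A,C} (+1)
site 0, node KX: K={A} ∪ X={C} → {A,C} (+1)
site 0, node HKTX: HT={A,C} ∩ KX={A,C} → {A,C} (+0)
site 0, node NV: N={C} ∪ V={A} → {A,C} (+1)
site 0, node HKNTVX: HKTX={A,C} ∩ NV={A,C} → {A,C} (+0)
site 0, node AHKNTVX: A={A} ∩ HKNTVX={A,C} → {A} (+0)
site 1, node HT: H={A} ∪ T={G} → {A,G} (+1)
site 1, node KX: K={A} ∪ X={T} → {A,T} (+1)
site 1, node HKTX: HT={A,G} ∩ KX={A,T} → {A} (+0)
site 1, node NV: N={C} ∪ V={T} → {C,T} (+1)
site 1, node HKNTVX: HKTX={A} ∪ NV={C,T} → {A,C,T} (+1)
site 1, node AHKNTVX: A={A} ∩ HKNTVX={A,C,T} → {A} (+0)
site 2, node HT: H={C} ∩ T={C} → {C} (+0)
site 2, node KX: K={T} ∪ X={C} → {C,T} (+1)
site 2, node HKTX: HT={C} ∩ KX={C,T} → {C} (+0)
site 2, node NV: N={C} ∪ V={T} → {C,T} (+1)
site 2, node HKNTVX: HKTX={C} ∩ NV={C,T} → {C} (+0)
site 2, node AHKNTVX: A={C} ∩ HKNTVX={C} → {C} (+0)
site 3, node HT: H={G} ∩ T={G} → {G} (+0)
site 3, node KX: K={G} ∩ X={G} → {G} (+0)
site 3, node HKTX: HT={G} ∩ KX={G} → {G} (+0)
site 3, node NV: N={A} ∩ V={A} → {A} (+0)
site 3, node HKNTVX: HKTX={G} ∪ NV={A} → {A,G} (+1)
site 3, node AHKNTVX: A={G} ∩ HKNTVX={A,G} → {G} (+0)
site 4, node HT: H={C} ∪ T={T} → {C,T} (+1)
site 4, node KX: K={A} ∪ X={G} → {A,G} (+1)
site 4, node HKTX: HT={C,T} ∪ KX={A,G} → {A,C,G,T} (+1)
site 4, node NV: N={A} ∪ V={G} → {A,G} (+1)
site 4, node HKNTVX: HKTX={A,C,G,T} ∩ NV={A,G} → {A,G} (+0)
site 4, node AHKNTVX: A={T} ∪ HKNTVX={A,G} → {A,G,T} (+1)
site 5, node HT: H={C} ∪ T={A} → {A,C} (+1)
site 5, node KX: K={C} ∪ X={G} → {C,G} (+1)
site 5, node HKTX: HT={A,C} ∩ KX={C,G} → {C} (+0)
site 5, node NV: N={G} ∪ V={C} → {C,G} (+1)
site 5, node HKNTVX: HKTX={C} ∩ NV={C,G} → {C} (+0)
site 5, node AHKNTVX: A={A} ∪ HKNTVX={C} → {A,C} (+1)
site 6, node HT: H={A} ∩ T={A} → {A} (+0)
site 6, node KX: K={A} ∪ X={C} → {A,C} (+1)
site 6, node HKTX: HT={A} ∩ KX={A,C} → {A} (+0)
site 6, node NV: N={G} ∪ V={C} → {C,G} (+1)
site 6, node HKNTVX: HKTX={A} ∪ NV={C,G} → {A,C,G} (+1)
site 6, node AHKNTVX: A={A} ∩ HKNTVX={A,C,G} → {A} (+0)
per-site changes: [3, 4, 2, 1, 5, 4, 3]; total = 22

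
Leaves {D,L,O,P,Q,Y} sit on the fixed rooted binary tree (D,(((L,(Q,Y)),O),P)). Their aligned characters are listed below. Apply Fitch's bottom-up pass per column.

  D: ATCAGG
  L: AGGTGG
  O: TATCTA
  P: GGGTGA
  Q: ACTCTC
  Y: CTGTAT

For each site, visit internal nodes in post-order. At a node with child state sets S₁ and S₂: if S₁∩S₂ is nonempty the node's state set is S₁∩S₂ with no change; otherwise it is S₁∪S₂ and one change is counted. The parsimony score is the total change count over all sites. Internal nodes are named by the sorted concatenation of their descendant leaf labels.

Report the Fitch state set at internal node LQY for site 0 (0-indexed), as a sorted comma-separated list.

site 0, node QY: Q={A} ∪ Y={C} → {A,C} (+1)
site 0, node LQY: L={A} ∩ QY={A,C} → {A} (+0)
site 0, node LOQY: LQY={A} ∪ O={T} → {A,T} (+1)
site 0, node LOPQY: LOQY={A,T} ∪ P={G} → {A,G,T} (+1)
site 0, node DLOPQY: D={A} ∩ LOPQY={A,G,T} → {A} (+0)
site 1, node QY: Q={C} ∪ Y={T} → {C,T} (+1)
site 1, node LQY: L={G} ∪ QY={C,T} → {C,G,T} (+1)
site 1, node LOQY: LQY={C,G,T} ∪ O={A} → {A,C,G,T} (+1)
site 1, node LOPQY: LOQY={A,C,G,T} ∩ P={G} → {G} (+0)
site 1, node DLOPQY: D={T} ∪ LOPQY={G} → {G,T} (+1)
site 2, node QY: Q={T} ∪ Y={G} → {G,T} (+1)
site 2, node LQY: L={G} ∩ QY={G,T} → {G} (+0)
site 2, node LOQY: LQY={G} ∪ O={T} → {G,T} (+1)
site 2, node LOPQY: LOQY={G,T} ∩ P={G} → {G} (+0)
site 2, node DLOPQY: D={C} ∪ LOPQY={G} → {C,G} (+1)
site 3, node QY: Q={C} ∪ Y={T} → {C,T} (+1)
site 3, node LQY: L={T} ∩ QY={C,T} → {T} (+0)
site 3, node LOQY: LQY={T} ∪ O={C} → {C,T} (+1)
site 3, node LOPQY: LOQY={C,T} ∩ P={T} → {T} (+0)
site 3, node DLOPQY: D={A} ∪ LOPQY={T} → {A,T} (+1)
site 4, node QY: Q={T} ∪ Y={A} → {A,T} (+1)
site 4, node LQY: L={G} ∪ QY={A,T} → {A,G,T} (+1)
site 4, node LOQY: LQY={A,G,T} ∩ O={T} → {T} (+0)
site 4, node LOPQY: LOQY={T} ∪ P={G} → {G,T} (+1)
site 4, node DLOPQY: D={G} ∩ LOPQY={G,T} → {G} (+0)
site 5, node QY: Q={C} ∪ Y={T} → {C,T} (+1)
site 5, node LQY: L={G} ∪ QY={C,T} → {C,G,T} (+1)
site 5, node LOQY: LQY={C,G,T} ∪ O={A} → {A,C,G,T} (+1)
site 5, node LOPQY: LOQY={A,C,G,T} ∩ P={A} → {A} (+0)
site 5, node DLOPQY: D={G} ∪ LOPQY={A} → {A,G} (+1)
per-site changes: [3, 4, 3, 3, 3, 4]; total = 20

A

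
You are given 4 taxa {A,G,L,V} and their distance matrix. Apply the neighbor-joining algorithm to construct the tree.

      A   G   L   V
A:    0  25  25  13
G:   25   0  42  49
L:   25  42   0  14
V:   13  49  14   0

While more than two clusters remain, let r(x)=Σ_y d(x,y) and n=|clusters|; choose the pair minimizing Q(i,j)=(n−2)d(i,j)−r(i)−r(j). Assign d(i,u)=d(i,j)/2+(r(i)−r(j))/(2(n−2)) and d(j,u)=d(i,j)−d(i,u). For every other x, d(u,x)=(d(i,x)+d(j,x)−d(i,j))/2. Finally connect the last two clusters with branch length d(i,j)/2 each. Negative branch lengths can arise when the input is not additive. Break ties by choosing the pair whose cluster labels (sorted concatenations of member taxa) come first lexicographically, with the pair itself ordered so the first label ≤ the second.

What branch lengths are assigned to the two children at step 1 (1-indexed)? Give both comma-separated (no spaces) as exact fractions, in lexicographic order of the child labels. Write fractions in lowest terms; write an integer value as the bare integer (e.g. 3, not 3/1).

-3/4,103/4

step 1: merge (A,G) at d=25, Q=-129; branch lengths A→-3/4, G→103/4; new cluster AG
  updated: d(AG,L)=21, d(AG,V)=37/2
step 2: merge (AG,L) at d=21, Q=-107/2; branch lengths AG→51/4, L→33/4; new cluster AGL
  updated: d(AGL,V)=23/4
step 3: merge (AGL,V) at d=23/4; branch lengths AGL→23/8, V→23/8; new cluster AGLV
final tree: (((A:-3/4,G:103/4):51/4,L:33/4):23/8,V:23/8)
total length: 207/4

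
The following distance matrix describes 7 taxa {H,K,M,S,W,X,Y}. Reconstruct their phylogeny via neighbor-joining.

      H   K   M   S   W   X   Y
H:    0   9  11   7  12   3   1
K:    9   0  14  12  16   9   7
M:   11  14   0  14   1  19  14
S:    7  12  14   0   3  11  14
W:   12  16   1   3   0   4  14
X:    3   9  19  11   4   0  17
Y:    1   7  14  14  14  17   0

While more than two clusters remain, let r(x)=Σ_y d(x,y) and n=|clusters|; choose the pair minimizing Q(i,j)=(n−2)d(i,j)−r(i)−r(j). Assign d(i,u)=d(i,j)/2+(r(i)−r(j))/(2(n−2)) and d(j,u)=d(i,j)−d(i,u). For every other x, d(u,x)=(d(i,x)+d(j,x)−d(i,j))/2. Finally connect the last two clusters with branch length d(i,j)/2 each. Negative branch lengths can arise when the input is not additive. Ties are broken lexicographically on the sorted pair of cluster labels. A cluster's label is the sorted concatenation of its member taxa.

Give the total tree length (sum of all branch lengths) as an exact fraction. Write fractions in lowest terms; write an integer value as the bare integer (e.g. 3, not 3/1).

1. join M+W (d=1, Q=-118) ⇒ MW; edges |M|=14/5, |W|=-9/5
  updated: d(H,MW)=11, d(K,MW)=29/2, d(MW,S)=8, d(MW,X)=11, d(MW,Y)=27/2
2. join H+Y (d=1, Q=-159/2) ⇒ HY; edges |H|=-35/16, |Y|=51/16
  updated: d(HY,K)=15/2, d(HY,MW)=47/4, d(HY,S)=10, d(HY,X)=19/2
3. join MW+S (d=8, Q=-249/4) ⇒ MSW; edges |MW|=113/24, |S|=79/24
  updated: d(HY,MSW)=55/8, d(K,MSW)=37/4, d(MSW,X)=7
4. join HY+K (d=15/2, Q=-277/8) ⇒ HKY; edges |HY|=105/32, |K|=135/32
  updated: d(HKY,MSW)=69/16, d(HKY,X)=11/2
5. join HKY+MSW (d=69/16, Q=-269/16) ⇒ HKMSWY; edges |HKY|=45/32, |MSW|=93/32
  updated: d(HKMSWY,X)=131/32
6. join HKMSWY+X (d=131/32) ⇒ HKMSWXY; edges |HKMSWY|=131/64, |X|=131/64
final tree: ((((H:-35/16,Y:51/16):105/32,K:135/32):45/32,((M:14/5,W:-9/5):113/24,S:79/24):93/32):131/64,X:131/64)
total length: 829/32

829/32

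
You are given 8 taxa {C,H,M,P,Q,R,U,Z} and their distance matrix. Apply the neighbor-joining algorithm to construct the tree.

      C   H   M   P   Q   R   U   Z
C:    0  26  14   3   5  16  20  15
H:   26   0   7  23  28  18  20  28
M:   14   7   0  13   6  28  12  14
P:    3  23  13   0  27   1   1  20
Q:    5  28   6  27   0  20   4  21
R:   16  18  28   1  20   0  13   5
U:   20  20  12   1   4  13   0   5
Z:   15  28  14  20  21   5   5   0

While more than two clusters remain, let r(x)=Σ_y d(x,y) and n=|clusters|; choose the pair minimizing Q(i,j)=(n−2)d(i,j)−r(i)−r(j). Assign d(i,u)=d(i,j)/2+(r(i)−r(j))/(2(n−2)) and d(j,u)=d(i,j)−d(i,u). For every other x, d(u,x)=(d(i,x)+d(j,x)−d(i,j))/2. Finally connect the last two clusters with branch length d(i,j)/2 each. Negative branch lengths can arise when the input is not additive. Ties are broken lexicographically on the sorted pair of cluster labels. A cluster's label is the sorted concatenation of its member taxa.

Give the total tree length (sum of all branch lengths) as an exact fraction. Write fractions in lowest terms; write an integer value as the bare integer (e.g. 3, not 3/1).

iteration 1: select H,M (d=7, Q=-202); attach at lengths (49/6, -7/6); label the merged cluster HM
  updated: d(C,HM)=33/2, d(HM,P)=29/2, d(HM,Q)=27/2, d(HM,R)=39/2, d(HM,U)=25/2, d(HM,Z)=35/2
iteration 2: select C,Q (d=5, Q=-141); attach at lengths (1, 4); label the merged cluster CQ
  updated: d(CQ,HM)=25/2, d(CQ,P)=25/2, d(CQ,R)=31/2, d(CQ,U)=19/2, d(CQ,Z)=31/2
iteration 3: select P,R (d=1, Q=-99); attach at lengths (-1/8, 9/8); label the merged cluster PR
  updated: d(CQ,PR)=27/2, d(HM,PR)=33/2, d(PR,U)=13/2, d(PR,Z)=12
iteration 4: select CQ,HM (d=25/2, Q=-145/2); attach at lengths (59/12, 91/12); label the merged cluster CHMQ
  updated: d(CHMQ,PR)=35/4, d(CHMQ,U)=19/4, d(CHMQ,Z)=41/4
iteration 5: select CHMQ,PR (d=35/4, Q=-67/2); attach at lengths (7/2, 21/4); label the merged cluster CHMPQR
  updated: d(CHMPQR,U)=5/4, d(CHMPQR,Z)=27/4
iteration 6: select CHMPQR,U (d=5/4, Q=-13); attach at lengths (3/2, -1/4); label the merged cluster CHMPQRU
  updated: d(CHMPQRU,Z)=21/4
iteration 7: select CHMPQRU,Z (d=21/4); attach at lengths (21/8, 21/8); label the merged cluster CHMPQRUZ
final tree: (((((C:1,Q:4):59/12,(H:49/6,M:-7/6):91/12):7/2,(P:-1/8,R:9/8):21/4):3/2,U:-1/4):21/8,Z:21/8)
total length: 163/4

163/4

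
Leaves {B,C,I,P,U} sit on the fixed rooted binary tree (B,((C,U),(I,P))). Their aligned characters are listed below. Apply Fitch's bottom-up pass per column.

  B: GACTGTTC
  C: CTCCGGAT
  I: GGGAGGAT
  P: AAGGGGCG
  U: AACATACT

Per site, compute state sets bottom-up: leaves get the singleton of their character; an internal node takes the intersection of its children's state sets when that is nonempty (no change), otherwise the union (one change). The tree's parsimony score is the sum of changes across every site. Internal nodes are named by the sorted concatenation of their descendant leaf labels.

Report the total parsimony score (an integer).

17

[col 0] CU: children C:{C}, U:{A} ∪→ {A,C}; cost 1
[col 0] IP: children I:{G}, P:{A} ∪→ {A,G}; cost 1
[col 0] CIPU: children CU:{A,C}, IP:{A,G} ∩→ {A}; cost 0
[col 0] BCIPU: children B:{G}, CIPU:{A} ∪→ {A,G}; cost 1
[col 1] CU: children C:{T}, U:{A} ∪→ {A,T}; cost 1
[col 1] IP: children I:{G}, P:{A} ∪→ {A,G}; cost 1
[col 1] CIPU: children CU:{A,T}, IP:{A,G} ∩→ {A}; cost 0
[col 1] BCIPU: children B:{A}, CIPU:{A} ∩→ {A}; cost 0
[col 2] CU: children C:{C}, U:{C} ∩→ {C}; cost 0
[col 2] IP: children I:{G}, P:{G} ∩→ {G}; cost 0
[col 2] CIPU: children CU:{C}, IP:{G} ∪→ {C,G}; cost 1
[col 2] BCIPU: children B:{C}, CIPU:{C,G} ∩→ {C}; cost 0
[col 3] CU: children C:{C}, U:{A} ∪→ {A,C}; cost 1
[col 3] IP: children I:{A}, P:{G} ∪→ {A,G}; cost 1
[col 3] CIPU: children CU:{A,C}, IP:{A,G} ∩→ {A}; cost 0
[col 3] BCIPU: children B:{T}, CIPU:{A} ∪→ {A,T}; cost 1
[col 4] CU: children C:{G}, U:{T} ∪→ {G,T}; cost 1
[col 4] IP: children I:{G}, P:{G} ∩→ {G}; cost 0
[col 4] CIPU: children CU:{G,T}, IP:{G} ∩→ {G}; cost 0
[col 4] BCIPU: children B:{G}, CIPU:{G} ∩→ {G}; cost 0
[col 5] CU: children C:{G}, U:{A} ∪→ {A,G}; cost 1
[col 5] IP: children I:{G}, P:{G} ∩→ {G}; cost 0
[col 5] CIPU: children CU:{A,G}, IP:{G} ∩→ {G}; cost 0
[col 5] BCIPU: children B:{T}, CIPU:{G} ∪→ {G,T}; cost 1
[col 6] CU: children C:{A}, U:{C} ∪→ {A,C}; cost 1
[col 6] IP: children I:{A}, P:{C} ∪→ {A,C}; cost 1
[col 6] CIPU: children CU:{A,C}, IP:{A,C} ∩→ {A,C}; cost 0
[col 6] BCIPU: children B:{T}, CIPU:{A,C} ∪→ {A,C,T}; cost 1
[col 7] CU: children C:{T}, U:{T} ∩→ {T}; cost 0
[col 7] IP: children I:{T}, P:{G} ∪→ {G,T}; cost 1
[col 7] CIPU: children CU:{T}, IP:{G,T} ∩→ {T}; cost 0
[col 7] BCIPU: children B:{C}, CIPU:{T} ∪→ {C,T}; cost 1
per-site changes: [3, 2, 1, 3, 1, 2, 3, 2]; total = 17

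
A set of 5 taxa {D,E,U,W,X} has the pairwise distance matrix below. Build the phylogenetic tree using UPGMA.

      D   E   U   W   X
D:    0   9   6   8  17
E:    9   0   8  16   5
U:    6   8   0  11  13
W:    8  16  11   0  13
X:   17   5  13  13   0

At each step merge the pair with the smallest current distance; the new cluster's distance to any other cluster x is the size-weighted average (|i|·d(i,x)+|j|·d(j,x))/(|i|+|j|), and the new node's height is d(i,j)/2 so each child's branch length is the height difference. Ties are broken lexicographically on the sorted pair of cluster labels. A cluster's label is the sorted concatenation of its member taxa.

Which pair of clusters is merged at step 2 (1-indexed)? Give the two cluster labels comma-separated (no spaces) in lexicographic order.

step 1: merge (E,X) at d=5; branch lengths E→5/2, X→5/2; new cluster EX
  updated: d(D,EX)=13, d(EX,U)=21/2, d(EX,W)=29/2
step 2: merge (D,U) at d=6; branch lengths D→3, U→3; new cluster DU
  updated: d(DU,EX)=47/4, d(DU,W)=19/2
step 3: merge (DU,W) at d=19/2; branch lengths DU→7/4, W→19/4; new cluster DUW
  updated: d(DUW,EX)=38/3
step 4: merge (DUW,EX) at d=38/3; branch lengths DUW→19/12, EX→23/6; new cluster DEUWX
final tree: (((D:3,U:3):7/4,W:19/4):19/12,(E:5/2,X:5/2):23/6)
total length: 275/12

D,U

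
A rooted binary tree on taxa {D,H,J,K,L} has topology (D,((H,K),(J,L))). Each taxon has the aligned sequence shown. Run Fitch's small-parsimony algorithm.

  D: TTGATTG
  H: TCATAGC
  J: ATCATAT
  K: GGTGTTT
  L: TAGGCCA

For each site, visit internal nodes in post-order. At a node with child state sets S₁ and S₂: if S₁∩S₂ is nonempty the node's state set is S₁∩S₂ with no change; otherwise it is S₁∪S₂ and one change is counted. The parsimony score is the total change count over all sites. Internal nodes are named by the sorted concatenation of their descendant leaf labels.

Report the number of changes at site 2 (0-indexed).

site 0, node HK: H={T} ∪ K={G} → {G,T} (+1)
site 0, node JL: J={A} ∪ L={T} → {A,T} (+1)
site 0, node HJKL: HK={G,T} ∩ JL={A,T} → {T} (+0)
site 0, node DHJKL: D={T} ∩ HJKL={T} → {T} (+0)
site 1, node HK: H={C} ∪ K={G} → {C,G} (+1)
site 1, node JL: J={T} ∪ L={A} → {A,T} (+1)
site 1, node HJKL: HK={C,G} ∪ JL={A,T} → {A,C,G,T} (+1)
site 1, node DHJKL: D={T} ∩ HJKL={A,C,G,T} → {T} (+0)
site 2, node HK: H={A} ∪ K={T} → {A,T} (+1)
site 2, node JL: J={C} ∪ L={G} → {C,G} (+1)
site 2, node HJKL: HK={A,T} ∪ JL={C,G} → {A,C,G,T} (+1)
site 2, node DHJKL: D={G} ∩ HJKL={A,C,G,T} → {G} (+0)
site 3, node HK: H={T} ∪ K={G} → {G,T} (+1)
site 3, node JL: J={A} ∪ L={G} → {A,G} (+1)
site 3, node HJKL: HK={G,T} ∩ JL={A,G} → {G} (+0)
site 3, node DHJKL: D={A} ∪ HJKL={G} → {A,G} (+1)
site 4, node HK: H={A} ∪ K={T} → {A,T} (+1)
site 4, node JL: J={T} ∪ L={C} → {C,T} (+1)
site 4, node HJKL: HK={A,T} ∩ JL={C,T} → {T} (+0)
site 4, node DHJKL: D={T} ∩ HJKL={T} → {T} (+0)
site 5, node HK: H={G} ∪ K={T} → {G,T} (+1)
site 5, node JL: J={A} ∪ L={C} → {A,C} (+1)
site 5, node HJKL: HK={G,T} ∪ JL={A,C} → {A,C,G,T} (+1)
site 5, node DHJKL: D={T} ∩ HJKL={A,C,G,T} → {T} (+0)
site 6, node HK: H={C} ∪ K={T} → {C,T} (+1)
site 6, node JL: J={T} ∪ L={A} → {A,T} (+1)
site 6, node HJKL: HK={C,T} ∩ JL={A,T} → {T} (+0)
site 6, node DHJKL: D={G} ∪ HJKL={T} → {G,T} (+1)
per-site changes: [2, 3, 3, 3, 2, 3, 3]; total = 19

3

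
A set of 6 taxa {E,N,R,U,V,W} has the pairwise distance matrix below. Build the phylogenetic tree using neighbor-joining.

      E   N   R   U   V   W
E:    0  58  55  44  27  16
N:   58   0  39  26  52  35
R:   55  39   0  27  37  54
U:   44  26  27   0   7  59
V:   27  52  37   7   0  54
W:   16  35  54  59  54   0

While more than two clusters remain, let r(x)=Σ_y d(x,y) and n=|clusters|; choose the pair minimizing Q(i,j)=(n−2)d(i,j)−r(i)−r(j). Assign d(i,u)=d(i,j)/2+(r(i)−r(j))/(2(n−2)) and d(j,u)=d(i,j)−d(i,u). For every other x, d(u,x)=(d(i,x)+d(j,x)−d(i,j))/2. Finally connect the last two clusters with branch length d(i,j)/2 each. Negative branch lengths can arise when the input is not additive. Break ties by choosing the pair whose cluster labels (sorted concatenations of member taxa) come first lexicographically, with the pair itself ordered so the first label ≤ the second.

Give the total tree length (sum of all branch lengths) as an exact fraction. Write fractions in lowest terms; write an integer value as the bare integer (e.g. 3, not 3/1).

iteration 1: select E,W (d=16, Q=-354); attach at lengths (23/4, 41/4); label the merged cluster EW
  updated: d(EW,N)=77/2, d(EW,R)=93/2, d(EW,U)=87/2, d(EW,V)=65/2
iteration 2: select U,V (d=7, Q=-211); attach at lengths (-2/3, 23/3); label the merged cluster UV
  updated: d(EW,UV)=69/2, d(N,UV)=71/2, d(R,UV)=57/2
iteration 3: select EW,N (d=77/2, Q=-311/2); attach at lengths (167/8, 141/8); label the merged cluster ENW
  updated: d(ENW,R)=47/2, d(ENW,UV)=63/4
iteration 4: select ENW,R (d=47/2, Q=-271/4); attach at lengths (43/8, 145/8); label the merged cluster ENRW
  updated: d(ENRW,UV)=83/8
iteration 5: select ENRW,UV (d=83/8); attach at lengths (83/16, 83/16); label the merged cluster ENRUVW
final tree: ((((E:23/4,W:41/4):167/8,N:141/8):43/8,R:145/8):83/16,(U:-2/3,V:23/3):83/16)
total length: 763/8

763/8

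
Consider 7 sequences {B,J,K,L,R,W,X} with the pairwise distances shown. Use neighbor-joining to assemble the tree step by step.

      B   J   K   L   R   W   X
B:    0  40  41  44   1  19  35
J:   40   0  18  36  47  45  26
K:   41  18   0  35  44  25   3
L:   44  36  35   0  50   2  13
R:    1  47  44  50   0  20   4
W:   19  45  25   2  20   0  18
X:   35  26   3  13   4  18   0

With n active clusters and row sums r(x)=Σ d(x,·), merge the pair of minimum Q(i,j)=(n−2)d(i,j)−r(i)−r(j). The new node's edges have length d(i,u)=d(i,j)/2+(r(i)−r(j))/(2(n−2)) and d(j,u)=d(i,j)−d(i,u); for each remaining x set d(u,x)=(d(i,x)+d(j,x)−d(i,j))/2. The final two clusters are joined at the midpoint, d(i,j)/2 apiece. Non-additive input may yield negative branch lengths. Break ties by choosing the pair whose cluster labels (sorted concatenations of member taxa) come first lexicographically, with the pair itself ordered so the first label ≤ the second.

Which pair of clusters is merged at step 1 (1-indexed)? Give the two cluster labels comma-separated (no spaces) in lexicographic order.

iteration 1: select B,R (d=1, Q=-341); attach at lengths (19/10, -9/10); label the merged cluster BR
  updated: d(BR,J)=43, d(BR,K)=42, d(BR,L)=93/2, d(BR,W)=19, d(BR,X)=19
iteration 2: select L,W (d=2, Q=-467/2); attach at lengths (63/16, -31/16); label the merged cluster LW
  updated: d(BR,LW)=127/4, d(J,LW)=79/2, d(K,LW)=29, d(LW,X)=29/2
iteration 3: select J,K (d=18, Q=-329/2); attach at lengths (59/4, 13/4); label the merged cluster JK
  updated: d(BR,JK)=67/2, d(JK,LW)=101/4, d(JK,X)=11/2
iteration 4: select BR,LW (d=127/4, Q=-369/4); attach at lengths (305/16, 203/16); label the merged cluster BLRW
  updated: d(BLRW,JK)=27/2, d(BLRW,X)=7/8
iteration 5: select BLRW,JK (d=27/2, Q=-159/8); attach at lengths (71/16, 145/16); label the merged cluster BJKLRW
  updated: d(BJKLRW,X)=-57/16
iteration 6: select BJKLRW,X (d=-57/16); attach at lengths (-57/32, -57/32); label the merged cluster BJKLRWX
final tree: ((((B:19/10,R:-9/10):305/16,(L:63/16,W:-31/16):203/16):71/16,(J:59/4,K:13/4):145/16):-57/32,X:-57/32)
total length: 1003/16

B,R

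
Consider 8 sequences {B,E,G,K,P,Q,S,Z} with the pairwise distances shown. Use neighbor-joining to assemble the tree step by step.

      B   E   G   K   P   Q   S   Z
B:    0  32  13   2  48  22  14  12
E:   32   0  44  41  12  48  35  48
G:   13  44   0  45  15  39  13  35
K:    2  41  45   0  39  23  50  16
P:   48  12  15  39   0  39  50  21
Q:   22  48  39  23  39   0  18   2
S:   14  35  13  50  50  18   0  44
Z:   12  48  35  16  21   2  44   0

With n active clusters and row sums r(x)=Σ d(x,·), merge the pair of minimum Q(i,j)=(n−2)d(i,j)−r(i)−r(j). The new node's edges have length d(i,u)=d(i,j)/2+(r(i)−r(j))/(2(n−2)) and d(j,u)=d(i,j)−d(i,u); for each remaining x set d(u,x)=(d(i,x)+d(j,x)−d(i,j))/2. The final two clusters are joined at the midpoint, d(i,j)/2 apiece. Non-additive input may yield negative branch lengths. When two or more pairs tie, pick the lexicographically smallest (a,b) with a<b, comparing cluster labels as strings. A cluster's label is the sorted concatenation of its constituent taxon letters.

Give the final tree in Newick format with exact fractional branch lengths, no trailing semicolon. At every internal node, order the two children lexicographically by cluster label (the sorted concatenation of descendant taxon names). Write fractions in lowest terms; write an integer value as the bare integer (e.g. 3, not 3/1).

1. join E+P (d=12, Q=-412) ⇒ EP; edges |E|=9, |P|=3
  updated: d(B,EP)=34, d(EP,G)=47/2, d(EP,K)=34, d(EP,Q)=75/2, d(EP,S)=73/2, d(EP,Z)=57/2
2. join G+S (d=13, Q=-279) ⇒ GS; edges |G|=29/5, |S|=36/5
  updated: d(B,GS)=7, d(EP,GS)=47/2, d(GS,K)=41, d(GS,Q)=22, d(GS,Z)=33
3. join EP+GS (d=47/2, Q=-190) ⇒ EGPS; edges |EP|=125/8, |GS|=63/8
  updated: d(B,EGPS)=35/4, d(EGPS,K)=103/4, d(EGPS,Q)=18, d(EGPS,Z)=19
4. join Q+Z (d=2, Q=-108) ⇒ QZ; edges |Q|=11/3, |Z|=-5/3
  updated: d(B,QZ)=16, d(EGPS,QZ)=35/2, d(K,QZ)=37/2
5. join B+K (d=2, Q=-69) ⇒ BK; edges |B|=-31/8, |K|=47/8
  updated: d(BK,EGPS)=65/4, d(BK,QZ)=65/4
6. join BK+EGPS (d=65/4, Q=-50) ⇒ BEGKPS; edges |BK|=15/2, |EGPS|=35/4
  updated: d(BEGKPS,QZ)=35/4
7. join BEGKPS+QZ (d=35/4) ⇒ BEGKPQSZ; edges |BEGKPS|=35/8, |QZ|=35/8
final tree: (((B:-31/8,K:47/8):15/2,((E:9,P:3):125/8,(G:29/5,S:36/5):63/8):35/4):35/8,(Q:11/3,Z:-5/3):35/8)
total length: 155/2

(((B:-31/8,K:47/8):15/2,((E:9,P:3):125/8,(G:29/5,S:36/5):63/8):35/4):35/8,(Q:11/3,Z:-5/3):35/8)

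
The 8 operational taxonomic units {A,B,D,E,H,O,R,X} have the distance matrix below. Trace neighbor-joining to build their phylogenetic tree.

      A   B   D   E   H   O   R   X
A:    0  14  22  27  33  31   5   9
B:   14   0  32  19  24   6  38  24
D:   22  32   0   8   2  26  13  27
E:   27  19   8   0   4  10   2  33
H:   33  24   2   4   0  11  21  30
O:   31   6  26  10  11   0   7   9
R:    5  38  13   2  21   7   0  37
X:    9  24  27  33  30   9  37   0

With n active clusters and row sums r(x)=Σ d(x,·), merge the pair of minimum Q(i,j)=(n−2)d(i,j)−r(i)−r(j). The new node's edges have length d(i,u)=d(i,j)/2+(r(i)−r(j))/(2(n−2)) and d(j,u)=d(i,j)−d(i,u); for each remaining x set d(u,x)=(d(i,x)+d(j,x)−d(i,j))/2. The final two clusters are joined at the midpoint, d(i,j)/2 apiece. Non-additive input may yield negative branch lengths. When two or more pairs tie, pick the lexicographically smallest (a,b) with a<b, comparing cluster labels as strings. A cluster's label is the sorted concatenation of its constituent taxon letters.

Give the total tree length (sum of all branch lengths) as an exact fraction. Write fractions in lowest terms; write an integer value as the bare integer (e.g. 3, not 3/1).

iteration 1: select A,X (d=9, Q=-256); attach at lengths (13/6, 41/6); label the merged cluster AX
  updated: d(AX,B)=29/2, d(AX,D)=20, d(AX,E)=51/2, d(AX,H)=27, d(AX,O)=31/2, d(AX,R)=33/2
iteration 2: select AX,B (d=29/2, Q=-180); attach at lengths (29/5, 87/10); label the merged cluster ABX
  updated: d(ABX,D)=75/4, d(ABX,E)=15, d(ABX,H)=73/4, d(ABX,O)=7/2, d(ABX,R)=20
iteration 3: select ABX,O (d=7/2, Q=-119); attach at lengths (4, -1/2); label the merged cluster ABOX
  updated: d(ABOX,D)=165/8, d(ABOX,E)=43/4, d(ABOX,H)=103/8, d(ABOX,R)=47/4
iteration 4: select D,H (d=2, Q=-155/2); attach at lengths (13/8, 3/8); label the merged cluster DH
  updated: d(ABOX,DH)=63/4, d(DH,E)=5, d(DH,R)=16
iteration 5: select ABOX,R (d=47/4, Q=-89/2); attach at lengths (8, 15/4); label the merged cluster ABORX
  updated: d(ABORX,DH)=10, d(ABORX,E)=1/2
iteration 6: select ABORX,DH (d=10, Q=-31/2); attach at lengths (11/4, 29/4); label the merged cluster ABDHORX
  updated: d(ABDHORX,E)=-9/4
iteration 7: select ABDHORX,E (d=-9/4); attach at lengths (-9/8, -9/8); label the merged cluster ABDEHORX
final tree: ((((((A:13/6,X:41/6):29/5,B:87/10):4,O:-1/2):8,R:15/4):11/4,(D:13/8,H:3/8):29/4):-9/8,E:-9/8)
total length: 97/2

97/2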